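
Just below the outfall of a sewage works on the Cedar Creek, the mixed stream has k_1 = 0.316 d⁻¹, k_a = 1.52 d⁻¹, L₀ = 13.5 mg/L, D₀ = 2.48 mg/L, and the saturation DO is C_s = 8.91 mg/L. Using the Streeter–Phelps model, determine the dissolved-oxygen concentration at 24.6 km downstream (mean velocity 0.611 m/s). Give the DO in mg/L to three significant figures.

Travel time t = x/v = 24.6 km / (0.611 m/s) = 24600 m / 0.611 m/s = 40260 s = 0.4660 d.
k_1 L₀/(k_a−k_1) = 0.316×13.5/(1.52−0.316) = 4.266/1.204 = 3.543 mg/L.
e^(−k_1 t) = e^(−0.316×0.4660) = 0.8631; e^(−k_a t) = e^(−1.52×0.4660) = 0.4925.
D = 3.543 × (0.8631 − 0.4925) + 2.48 × 0.4925 = 1.313 + 1.221 = 2.534 mg/L.
DO = C_s − D = 8.91 − 2.534 = 6.376 mg/L.

DO ≈ 6.38 mg/L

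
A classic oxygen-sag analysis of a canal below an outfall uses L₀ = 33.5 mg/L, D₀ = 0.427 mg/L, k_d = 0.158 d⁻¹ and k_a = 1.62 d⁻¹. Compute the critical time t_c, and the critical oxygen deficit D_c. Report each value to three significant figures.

t_c ≈ 1.51 d; D_c ≈ 2.58 mg/L

t_c = [1/(k_a−k_d)] ln[(k_a/k_d)(1 − D₀(k_a−k_d)/(k_d L₀))]
= [1/(1.62−0.158)] ln[(1.62/0.158)(1 − 0.427×1.462/(0.158×33.5))]
= (1/1.462) ln[10.25 × 0.8821] = 0.6840 × ln(9.044) = 0.6840 × 2.202 = 1.506 d.
L(t_c) = L₀ e^(−k_d t_c) = 33.5 × 0.7882 = 26.41 mg/L, and at the critical point k_a D_c = k_d L, so D_c = (0.158/1.62) × 26.41 = 2.575 mg/L.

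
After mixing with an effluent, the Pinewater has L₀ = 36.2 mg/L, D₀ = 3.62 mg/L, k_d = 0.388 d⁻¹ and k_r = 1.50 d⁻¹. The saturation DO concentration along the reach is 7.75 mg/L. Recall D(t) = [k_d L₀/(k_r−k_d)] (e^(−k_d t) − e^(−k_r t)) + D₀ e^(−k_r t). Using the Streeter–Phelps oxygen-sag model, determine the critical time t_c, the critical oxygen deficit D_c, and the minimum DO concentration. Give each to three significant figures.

t_c ≈ 0.912 d; D_c ≈ 6.57 mg/L; min DO ≈ 1.18 mg/L

t_c = [1/(k_r−k_d)] ln[(k_r/k_d)(1 − D₀(k_r−k_d)/(k_d L₀))]
= [1/(1.50−0.388)] ln[(1.50/0.388)(1 − 3.62×1.112/(0.388×36.2))]
= (1/1.112) ln[3.866 × 0.7134] = 0.8993 × ln(2.758) = 0.8993 × 1.015 = 0.9123 d.
L(t_c) = L₀ e^(−k_d t_c) = 36.2 × 0.7019 = 25.41 mg/L, and at the critical point k_r D_c = k_d L, so D_c = (0.388/1.50) × 25.41 = 6.572 mg/L.
Minimum DO = C_s − D_c = 7.75 − 6.572 = 1.178 mg/L.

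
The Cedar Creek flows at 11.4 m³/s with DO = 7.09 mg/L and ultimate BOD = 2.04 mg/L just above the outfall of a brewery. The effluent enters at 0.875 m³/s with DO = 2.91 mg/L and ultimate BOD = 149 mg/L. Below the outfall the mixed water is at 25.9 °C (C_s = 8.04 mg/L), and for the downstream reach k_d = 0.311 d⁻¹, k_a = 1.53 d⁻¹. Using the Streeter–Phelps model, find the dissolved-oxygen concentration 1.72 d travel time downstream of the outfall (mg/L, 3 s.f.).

Mixed DO = (11.4×7.09 + 0.875×2.91)/(11.4+0.875) = 83.37/12.28 = 6.792 mg/L.
Mixed L₀ = (11.4×2.04 + 0.875×149)/(12.28) = 153.6/12.28 = 12.52 mg/L.
Initial deficit D₀ = C_s − DO₀ = 8.04 − 6.792 = 1.248 mg/L.
D(1.72) = [0.311×12.52/(1.53−0.311)](e^(−0.311×1.72) − e^(−1.53×1.72)) + 1.248 e^(−1.53×1.72)
= 3.193 × (0.5857 − 0.07196) + 1.248 × 0.07196 = 1.730 mg/L.
DO = 8.04 − 1.730 = 6.310 mg/L.

DO ≈ 6.31 mg/L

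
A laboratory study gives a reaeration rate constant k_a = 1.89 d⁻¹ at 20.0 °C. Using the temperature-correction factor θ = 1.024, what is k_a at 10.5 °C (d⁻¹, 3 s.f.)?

k_a ≈ 1.51 d⁻¹

k_a(T₂) = k_a(T₁) · θ^(T₂−T₁) = 1.89 × 1.024^(10.5−20.0)
= 1.89 × 1.024^-9.50 = 1.89 × 0.7983 = 1.509 d⁻¹.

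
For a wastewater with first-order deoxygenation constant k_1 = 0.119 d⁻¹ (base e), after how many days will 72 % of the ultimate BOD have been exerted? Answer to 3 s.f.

y/L₀ = 1 − e^(−k_1 t) = 0.72 ⇒ e^(−k_1 t) = 0.280
t = −ln(0.280) / 0.119 = 1.273 / 0.119 = 10.70 d.

t ≈ 10.7 d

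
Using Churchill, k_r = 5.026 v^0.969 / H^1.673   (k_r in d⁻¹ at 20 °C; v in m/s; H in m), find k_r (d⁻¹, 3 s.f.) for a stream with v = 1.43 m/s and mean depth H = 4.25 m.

k_r = 5.026 × 1.43^0.969 / 4.25^1.673 = 5.026 × 1.414 / 11.25 = 0.6316 d⁻¹.

k_r ≈ 0.632 d⁻¹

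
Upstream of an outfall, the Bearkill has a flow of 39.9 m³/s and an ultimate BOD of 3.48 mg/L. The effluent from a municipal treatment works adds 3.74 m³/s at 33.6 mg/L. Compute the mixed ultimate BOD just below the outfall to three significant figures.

6.06 mg/L

Flow-weighted mixing: C = (Q_r C_r + Q_w C_w)/(Q_r + Q_w)
= (39.9×3.48 + 3.74×33.6)/(39.9 + 3.74) = 264.5/43.64 = 6.061 mg/L.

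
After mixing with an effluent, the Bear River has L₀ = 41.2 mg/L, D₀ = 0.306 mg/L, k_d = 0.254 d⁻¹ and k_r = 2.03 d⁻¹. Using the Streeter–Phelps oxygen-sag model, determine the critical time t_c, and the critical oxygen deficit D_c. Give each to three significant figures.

t_c ≈ 1.14 d; D_c ≈ 3.86 mg/L

At the critical point dD/dt = 0, so k_d L₀ e^(−k_d t) = k_r D. Substituting D(t) from the Streeter–Phelps equation and solving for t gives
t_c = ln[(k_r/k_d)(1 − D₀(k_r−k_d)/(k_d L₀))] / (k_r−k_d).
Here k_r−k_d = 1.776 d⁻¹ and 1 − D₀(k_r−k_d)/(k_d L₀) = 1 − 0.306×1.776/(0.254×41.2) = 0.9481, so
t_c = ln(7.992 × 0.9481) / 1.776 = 2.025 / 1.776 = 1.140 d.
D_c = (k_d/k_r) L₀ e^(−k_d t_c) = (0.254/2.03) × 41.2 × e^(−0.254×1.140) = 0.1251 × 41.2 × 0.7485 = 3.859 mg/L.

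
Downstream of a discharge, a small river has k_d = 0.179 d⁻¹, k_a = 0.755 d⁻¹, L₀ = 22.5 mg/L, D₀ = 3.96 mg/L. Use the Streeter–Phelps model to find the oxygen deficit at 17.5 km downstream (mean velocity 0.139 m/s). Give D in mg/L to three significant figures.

Travel time t = x/v = 17.5 km / (0.139 m/s) = 17500 m / 0.139 m/s = 125900 s = 1.457 d.
k_d L₀/(k_a−k_d) = 0.179×22.5/(0.755−0.179) = 4.027/0.5760 = 6.992 mg/L.
e^(−k_d t) = e^(−0.179×1.457) = 0.7704; e^(−k_a t) = e^(−0.755×1.457) = 0.3328.
D = 6.992 × (0.7704 − 0.3328) + 3.96 × 0.3328 = 3.060 + 1.318 = 4.378 mg/L.

D ≈ 4.38 mg/L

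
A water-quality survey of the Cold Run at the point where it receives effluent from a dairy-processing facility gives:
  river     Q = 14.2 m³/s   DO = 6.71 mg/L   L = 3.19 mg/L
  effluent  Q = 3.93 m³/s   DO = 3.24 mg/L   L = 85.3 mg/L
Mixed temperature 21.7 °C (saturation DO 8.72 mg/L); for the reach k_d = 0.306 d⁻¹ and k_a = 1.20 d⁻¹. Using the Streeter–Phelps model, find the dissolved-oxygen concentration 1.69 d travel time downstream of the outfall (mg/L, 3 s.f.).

DO ≈ 5.02 mg/L

Mixed DO = (14.2×6.71 + 3.93×3.24)/(14.2+3.93) = 108.0/18.13 = 5.958 mg/L.
Mixed L₀ = (14.2×3.19 + 3.93×85.3)/(18.13) = 380.5/18.13 = 20.99 mg/L.
Initial deficit D₀ = C_s − DO₀ = 8.72 − 5.958 = 2.762 mg/L.
D(1.69) = [0.306×20.99/(1.20−0.306)](e^(−0.306×1.69) − e^(−1.20×1.69)) + 2.762 e^(−1.20×1.69)
= 7.184 × (0.5962 − 0.1316) + 2.762 × 0.1316 = 3.701 mg/L.
DO = 8.72 − 3.701 = 5.019 mg/L.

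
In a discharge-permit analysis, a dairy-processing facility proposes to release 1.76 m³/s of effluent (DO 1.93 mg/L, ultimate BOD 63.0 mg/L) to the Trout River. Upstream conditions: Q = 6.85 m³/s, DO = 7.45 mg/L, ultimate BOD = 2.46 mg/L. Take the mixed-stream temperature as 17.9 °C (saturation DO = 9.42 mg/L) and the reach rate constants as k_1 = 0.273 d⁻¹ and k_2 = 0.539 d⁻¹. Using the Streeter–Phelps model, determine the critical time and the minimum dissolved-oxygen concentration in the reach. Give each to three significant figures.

t_c ≈ 1.70 d; minimum DO ≈ 4.70 mg/L

Mixed DO = (6.85×7.45 + 1.76×1.93)/(6.85+1.76) = 54.43/8.610 = 6.322 mg/L.
Mixed L₀ = (6.85×2.46 + 1.76×63.0)/(8.610) = 127.7/8.610 = 14.84 mg/L.
Initial deficit D₀ = C_s − DO₀ = 9.42 − 6.322 = 3.098 mg/L.
t_c = (1/0.2660) ln[(0.539/0.273)(1 − 3.098×0.2660/(0.273×14.84))] = 3.759 × ln(1.573) = 1.702 d.
D_c = (0.273/0.539) × 14.84 × e^(−0.273×1.702) = 0.5065 × 14.84 × 0.6284 = 4.721 mg/L.
Minimum DO = 9.42 − 4.721 = 4.699 mg/L.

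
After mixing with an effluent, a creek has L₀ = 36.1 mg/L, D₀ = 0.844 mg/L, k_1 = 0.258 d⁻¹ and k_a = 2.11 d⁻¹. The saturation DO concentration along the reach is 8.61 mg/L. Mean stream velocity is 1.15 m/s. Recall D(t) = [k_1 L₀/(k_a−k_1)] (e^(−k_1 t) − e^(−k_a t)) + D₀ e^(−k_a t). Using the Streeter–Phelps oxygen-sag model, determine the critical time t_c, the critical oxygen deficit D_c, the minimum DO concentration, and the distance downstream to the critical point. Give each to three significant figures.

At the critical point dD/dt = 0, so k_1 L₀ e^(−k_1 t) = k_a D. Substituting D(t) from the Streeter–Phelps equation and solving for t gives
t_c = ln[(k_a/k_1)(1 − D₀(k_a−k_1)/(k_1 L₀))] / (k_a−k_1).
Here k_a−k_1 = 1.852 d⁻¹ and 1 − D₀(k_a−k_1)/(k_1 L₀) = 1 − 0.844×1.852/(0.258×36.1) = 0.8322, so
t_c = ln(8.178 × 0.8322) / 1.852 = 1.918 / 1.852 = 1.036 d.
L(t_c) = L₀ e^(−k_1 t_c) = 36.1 × 0.7655 = 27.64 mg/L, and at the critical point k_a D_c = k_1 L, so D_c = (0.258/2.11) × 27.64 = 3.379 mg/L.
Minimum DO = C_s − D_c = 8.61 − 3.379 = 5.231 mg/L.
x_c = v t_c = 1.15 m/s × 1.036 d × 86400 s/d = 102900 m ≈ 103 km.

t_c ≈ 1.04 d; D_c ≈ 3.38 mg/L; min DO ≈ 5.23 mg/L; x_c ≈ 103 km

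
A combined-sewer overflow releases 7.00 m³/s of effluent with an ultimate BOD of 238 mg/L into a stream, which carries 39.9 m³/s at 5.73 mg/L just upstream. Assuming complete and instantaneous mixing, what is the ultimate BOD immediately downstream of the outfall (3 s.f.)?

Flow-weighted mixing: C = (Q_r C_r + Q_w C_w)/(Q_r + Q_w)
= (39.9×5.73 + 7.00×238)/(39.9 + 7.00) = 1895/46.90 = 40.40 mg/L.

40.4 mg/L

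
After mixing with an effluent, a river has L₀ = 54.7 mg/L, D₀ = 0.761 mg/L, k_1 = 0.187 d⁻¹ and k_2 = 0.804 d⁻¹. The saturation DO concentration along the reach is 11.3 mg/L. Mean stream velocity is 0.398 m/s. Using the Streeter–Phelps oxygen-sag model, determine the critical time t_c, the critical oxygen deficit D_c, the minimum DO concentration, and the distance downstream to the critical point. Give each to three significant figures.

At the critical point dD/dt = 0, so k_1 L₀ e^(−k_1 t) = k_2 D. Substituting D(t) from the Streeter–Phelps equation and solving for t gives
t_c = ln[(k_2/k_1)(1 − D₀(k_2−k_1)/(k_1 L₀))] / (k_2−k_1).
Here k_2−k_1 = 0.6170 d⁻¹ and 1 − D₀(k_2−k_1)/(k_1 L₀) = 1 − 0.761×0.6170/(0.187×54.7) = 0.9541, so
t_c = ln(4.299 × 0.9541) / 0.6170 = 1.412 / 0.6170 = 2.288 d.
L(t_c) = L₀ e^(−k_1 t_c) = 54.7 × 0.6519 = 35.66 mg/L, and at the critical point k_2 D_c = k_1 L, so D_c = (0.187/0.804) × 35.66 = 8.294 mg/L.
Minimum DO = C_s − D_c = 11.3 − 8.294 = 3.006 mg/L.
x_c = v t_c = 0.398 m/s × 2.288 d × 86400 s/d = 78670 m ≈ 78.7 km.

t_c ≈ 2.29 d; D_c ≈ 8.29 mg/L; min DO ≈ 3.01 mg/L; x_c ≈ 78.7 km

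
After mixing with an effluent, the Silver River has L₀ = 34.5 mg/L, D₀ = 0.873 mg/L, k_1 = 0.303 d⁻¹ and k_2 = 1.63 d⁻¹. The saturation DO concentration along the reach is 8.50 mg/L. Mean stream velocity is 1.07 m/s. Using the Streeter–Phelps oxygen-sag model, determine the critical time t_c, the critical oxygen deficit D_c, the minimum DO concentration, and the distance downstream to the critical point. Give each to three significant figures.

t_c ≈ 1.18 d; D_c ≈ 4.49 mg/L; min DO ≈ 4.01 mg/L; x_c ≈ 109 km

With k_2/k_1 = 5.380 and 1 − D₀(k_2−k_1)/(k_1 L₀) = 0.8892,
t_c = ln(5.380 × 0.8892) / (1.63 − 0.303) = ln(4.783) / 1.327 = 1.565/1.327 = 1.179 d.
D_c = (k_1/k_2) L₀ e^(−k_1 t_c) = (0.303/1.63) × 34.5 × e^(−0.303×1.179) = 0.1859 × 34.5 × 0.6995 = 4.486 mg/L.
Minimum DO = C_s − D_c = 8.50 − 4.486 = 4.014 mg/L.
x_c = v t_c = 1.07 m/s × 1.179 d × 86400 s/d = 109000 m ≈ 109 km.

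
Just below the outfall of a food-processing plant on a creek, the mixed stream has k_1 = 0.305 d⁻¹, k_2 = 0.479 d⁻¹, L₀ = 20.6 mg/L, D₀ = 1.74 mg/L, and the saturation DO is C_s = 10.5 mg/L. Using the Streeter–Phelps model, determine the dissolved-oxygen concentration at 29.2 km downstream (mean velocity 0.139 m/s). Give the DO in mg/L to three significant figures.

DO ≈ 4.02 mg/L

Travel time t = x/v = 29.2 km / (0.139 m/s) = 29200 m / 0.139 m/s = 210100 s = 2.431 d.
k_1 L₀/(k_2−k_1) = 0.305×20.6/(0.479−0.305) = 6.283/0.1740 = 36.11 mg/L.
e^(−k_1 t) = e^(−0.305×2.431) = 0.4764; e^(−k_2 t) = e^(−0.479×2.431) = 0.3120.
D = 36.11 × (0.4764 − 0.3120) + 1.74 × 0.3120 = 5.934 + 0.5429 = 6.477 mg/L.
DO = C_s − D = 10.5 − 6.477 = 4.023 mg/L.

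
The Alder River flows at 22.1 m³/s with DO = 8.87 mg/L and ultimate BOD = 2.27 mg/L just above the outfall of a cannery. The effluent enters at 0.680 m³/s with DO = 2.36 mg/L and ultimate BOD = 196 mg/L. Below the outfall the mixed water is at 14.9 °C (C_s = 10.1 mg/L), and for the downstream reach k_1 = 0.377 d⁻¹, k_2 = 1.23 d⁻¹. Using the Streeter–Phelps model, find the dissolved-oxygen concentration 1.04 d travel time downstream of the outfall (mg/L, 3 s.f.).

Mixed DO = (22.1×8.87 + 0.680×2.36)/(22.1+0.680) = 197.6/22.78 = 8.676 mg/L.
Mixed L₀ = (22.1×2.27 + 0.680×196)/(22.78) = 183.4/22.78 = 8.053 mg/L.
Initial deficit D₀ = C_s − DO₀ = 10.1 − 8.676 = 1.424 mg/L.
D(1.04) = [0.377×8.053/(1.23−0.377)](e^(−0.377×1.04) − e^(−1.23×1.04)) + 1.424 e^(−1.23×1.04)
= 3.559 × (0.6757 − 0.2783) + 1.424 × 0.2783 = 1.811 mg/L.
DO = 10.1 − 1.811 = 8.289 mg/L.

DO ≈ 8.29 mg/L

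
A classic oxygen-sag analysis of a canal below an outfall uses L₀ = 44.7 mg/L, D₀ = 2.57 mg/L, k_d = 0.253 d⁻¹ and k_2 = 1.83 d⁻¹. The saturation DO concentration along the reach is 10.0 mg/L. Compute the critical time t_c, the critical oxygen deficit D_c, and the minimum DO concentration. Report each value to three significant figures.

With k_2/k_d = 7.233 and 1 − D₀(k_2−k_d)/(k_d L₀) = 0.6416,
t_c = ln(7.233 × 0.6416) / (1.83 − 0.253) = ln(4.641) / 1.577 = 1.535/1.577 = 0.9733 d.
D_c = (k_d/k_2) L₀ e^(−k_d t_c) = (0.253/1.83) × 44.7 × e^(−0.253×0.9733) = 0.1383 × 44.7 × 0.7817 = 4.831 mg/L.
Minimum DO = C_s − D_c = 10.0 − 4.831 = 5.169 mg/L.

t_c ≈ 0.973 d; D_c ≈ 4.83 mg/L; min DO ≈ 5.17 mg/L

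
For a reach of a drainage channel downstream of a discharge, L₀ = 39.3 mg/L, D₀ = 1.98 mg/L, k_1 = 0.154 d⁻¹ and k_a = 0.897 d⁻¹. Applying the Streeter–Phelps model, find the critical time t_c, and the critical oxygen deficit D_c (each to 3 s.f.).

At the critical point dD/dt = 0, so k_1 L₀ e^(−k_1 t) = k_a D. Substituting D(t) from the Streeter–Phelps equation and solving for t gives
t_c = ln[(k_a/k_1)(1 − D₀(k_a−k_1)/(k_1 L₀))] / (k_a−k_1).
Here k_a−k_1 = 0.7430 d⁻¹ and 1 − D₀(k_a−k_1)/(k_1 L₀) = 1 − 1.98×0.7430/(0.154×39.3) = 0.7569, so
t_c = ln(5.825 × 0.7569) / 0.7430 = 1.484 / 0.7430 = 1.997 d.
D_c = (k_1/k_a) L₀ e^(−k_1 t_c) = (0.154/0.897) × 39.3 × e^(−0.154×1.997) = 0.1717 × 39.3 × 0.7353 = 4.961 mg/L.

t_c ≈ 2.00 d; D_c ≈ 4.96 mg/L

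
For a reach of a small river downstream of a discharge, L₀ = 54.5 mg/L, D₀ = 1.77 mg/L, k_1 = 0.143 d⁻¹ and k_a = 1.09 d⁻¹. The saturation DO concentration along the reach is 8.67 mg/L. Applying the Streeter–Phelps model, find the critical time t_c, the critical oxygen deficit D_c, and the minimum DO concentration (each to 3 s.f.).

t_c ≈ 1.89 d; D_c ≈ 5.46 mg/L; min DO ≈ 3.21 mg/L

With k_a/k_1 = 7.622 and 1 − D₀(k_a−k_1)/(k_1 L₀) = 0.7849,
t_c = ln(7.622 × 0.7849) / (1.09 − 0.143) = ln(5.983) / 0.9470 = 1.789/0.9470 = 1.889 d.
D_c = (k_1/k_a) L₀ e^(−k_1 t_c) = (0.143/1.09) × 54.5 × e^(−0.143×1.889) = 0.1312 × 54.5 × 0.7633 = 5.457 mg/L.
Minimum DO = C_s − D_c = 8.67 − 5.457 = 3.213 mg/L.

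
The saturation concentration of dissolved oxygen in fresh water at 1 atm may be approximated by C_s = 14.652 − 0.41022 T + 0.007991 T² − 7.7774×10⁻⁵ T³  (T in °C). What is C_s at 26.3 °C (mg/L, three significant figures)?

C_s = 14.652 − 0.41022×26.3 + 0.007991×26.3² − 7.7774×10⁻⁵×26.3³ = 7.976 mg/L.

C_s ≈ 7.98 mg/L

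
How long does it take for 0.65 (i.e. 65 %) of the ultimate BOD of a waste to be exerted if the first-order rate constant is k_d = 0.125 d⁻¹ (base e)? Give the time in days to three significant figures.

t ≈ 8.40 d

y/L₀ = 1 − e^(−k_d t) = 0.65 ⇒ e^(−k_d t) = 0.350
t = −ln(0.350) / 0.125 = 1.050 / 0.125 = 8.399 d.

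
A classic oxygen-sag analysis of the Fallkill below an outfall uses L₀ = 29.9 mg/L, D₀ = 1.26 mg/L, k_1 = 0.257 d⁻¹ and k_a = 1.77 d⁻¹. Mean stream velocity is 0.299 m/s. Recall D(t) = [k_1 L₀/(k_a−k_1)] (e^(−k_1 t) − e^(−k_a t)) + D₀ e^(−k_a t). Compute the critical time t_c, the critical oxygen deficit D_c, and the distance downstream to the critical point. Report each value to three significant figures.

With k_a/k_1 = 6.887 and 1 − D₀(k_a−k_1)/(k_1 L₀) = 0.7519,
t_c = ln(6.887 × 0.7519) / (1.77 − 0.257) = ln(5.179) / 1.513 = 1.645/1.513 = 1.087 d.
D_c = (k_1/k_a) L₀ e^(−k_1 t_c) = (0.257/1.77) × 29.9 × e^(−0.257×1.087) = 0.1452 × 29.9 × 0.7563 = 3.283 mg/L.
x_c = v t_c = 0.299 m/s × 1.087 d × 86400 s/d = 28080 m ≈ 28.1 km.

t_c ≈ 1.09 d; D_c ≈ 3.28 mg/L; x_c ≈ 28.1 km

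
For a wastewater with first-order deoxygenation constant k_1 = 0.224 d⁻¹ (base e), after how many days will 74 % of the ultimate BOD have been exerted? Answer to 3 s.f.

t ≈ 6.01 d

y/L₀ = 1 − e^(−k_1 t) = 0.74 ⇒ e^(−k_1 t) = 0.260
t = −ln(0.260) / 0.224 = 1.347 / 0.224 = 6.014 d.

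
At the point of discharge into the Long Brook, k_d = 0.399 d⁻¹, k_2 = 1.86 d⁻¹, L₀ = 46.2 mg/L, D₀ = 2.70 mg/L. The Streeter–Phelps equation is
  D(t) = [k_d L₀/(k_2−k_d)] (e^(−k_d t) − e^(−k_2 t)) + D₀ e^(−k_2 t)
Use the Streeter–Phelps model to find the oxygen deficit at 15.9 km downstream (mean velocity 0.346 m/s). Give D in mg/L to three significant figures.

D ≈ 6.52 mg/L

Travel time t = x/v = 15.9 km / (0.346 m/s) = 15900 m / 0.346 m/s = 45950 s = 0.5319 d.
k_d L₀/(k_2−k_d) = 0.399×46.2/(1.86−0.399) = 18.43/1.461 = 12.62 mg/L.
e^(−k_d t) = e^(−0.399×0.5319) = 0.8088; e^(−k_2 t) = e^(−1.86×0.5319) = 0.3718.
D = 12.62 × (0.8088 − 0.3718) + 2.70 × 0.3718 = 5.513 + 1.004 = 6.517 mg/L.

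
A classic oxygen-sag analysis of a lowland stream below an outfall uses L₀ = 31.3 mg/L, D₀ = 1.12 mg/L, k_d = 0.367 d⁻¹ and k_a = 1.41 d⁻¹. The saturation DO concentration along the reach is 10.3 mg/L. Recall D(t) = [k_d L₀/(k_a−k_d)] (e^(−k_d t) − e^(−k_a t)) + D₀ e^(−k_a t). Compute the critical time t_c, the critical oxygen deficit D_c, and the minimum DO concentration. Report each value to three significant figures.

t_c ≈ 1.19 d; D_c ≈ 5.27 mg/L; min DO ≈ 5.03 mg/L

With k_a/k_d = 3.842 and 1 − D₀(k_a−k_d)/(k_d L₀) = 0.8983,
t_c = ln(3.842 × 0.8983) / (1.41 − 0.367) = ln(3.451) / 1.043 = 1.239/1.043 = 1.188 d.
L(t_c) = L₀ e^(−k_d t_c) = 31.3 × 0.6467 = 20.24 mg/L, and at the critical point k_a D_c = k_d L, so D_c = (0.367/1.41) × 20.24 = 5.269 mg/L.
Minimum DO = C_s − D_c = 10.3 − 5.269 = 5.031 mg/L.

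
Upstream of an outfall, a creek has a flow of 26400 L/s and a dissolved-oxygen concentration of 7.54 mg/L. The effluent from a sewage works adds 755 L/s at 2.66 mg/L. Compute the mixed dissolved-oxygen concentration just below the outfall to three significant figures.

7.40 mg/L

Flow-weighted mixing: C = (Q_r C_r + Q_w C_w)/(Q_r + Q_w)
= (26400×7.54 + 755×2.66)/(26400 + 755) = 201100/27160 = 7.404 mg/L.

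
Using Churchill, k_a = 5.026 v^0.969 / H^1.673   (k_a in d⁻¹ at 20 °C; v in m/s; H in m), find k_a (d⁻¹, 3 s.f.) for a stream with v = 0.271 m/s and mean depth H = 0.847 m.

k_a ≈ 1.87 d⁻¹

k_a = 5.026 × 0.271^0.969 / 0.847^1.673 = 5.026 × 0.2822 / 0.7574 = 1.872 d⁻¹.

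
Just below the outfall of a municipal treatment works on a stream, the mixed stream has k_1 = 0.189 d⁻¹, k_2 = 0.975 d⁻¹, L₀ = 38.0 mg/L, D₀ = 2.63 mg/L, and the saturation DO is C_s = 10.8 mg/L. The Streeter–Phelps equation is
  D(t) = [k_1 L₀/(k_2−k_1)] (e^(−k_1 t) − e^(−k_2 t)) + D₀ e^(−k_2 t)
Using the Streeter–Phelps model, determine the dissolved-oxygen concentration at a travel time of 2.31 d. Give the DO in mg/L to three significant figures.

k_1 L₀/(k_2−k_1) = 0.189×38.0/(0.975−0.189) = 7.182/0.7860 = 9.137 mg/L.
e^(−k_1 t) = e^(−0.189×2.310) = 0.6462; e^(−k_2 t) = e^(−0.975×2.310) = 0.1052.
D = 9.137 × (0.6462 − 0.1052) + 2.63 × 0.1052 = 4.944 + 0.2766 = 5.221 mg/L.
DO = C_s − D = 10.8 − 5.221 = 5.579 mg/L.

DO ≈ 5.58 mg/L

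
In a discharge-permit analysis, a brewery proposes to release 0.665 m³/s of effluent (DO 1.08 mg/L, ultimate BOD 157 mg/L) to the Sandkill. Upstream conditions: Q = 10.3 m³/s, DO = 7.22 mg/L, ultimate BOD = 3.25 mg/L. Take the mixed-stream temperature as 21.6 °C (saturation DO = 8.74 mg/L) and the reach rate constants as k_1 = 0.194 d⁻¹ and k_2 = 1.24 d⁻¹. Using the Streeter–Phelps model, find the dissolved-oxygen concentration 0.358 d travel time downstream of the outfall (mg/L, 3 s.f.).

Mixed DO = (10.3×7.22 + 0.665×1.08)/(10.3+0.665) = 75.08/10.96 = 6.848 mg/L.
Mixed L₀ = (10.3×3.25 + 0.665×157)/(10.96) = 137.9/10.96 = 12.57 mg/L.
Initial deficit D₀ = C_s − DO₀ = 8.74 − 6.848 = 1.892 mg/L.
D(0.358) = [0.194×12.57/(1.24−0.194)](e^(−0.194×0.358) − e^(−1.24×0.358)) + 1.892 e^(−1.24×0.358)
= 2.332 × (0.9329 − 0.6415) + 1.892 × 0.6415 = 1.894 mg/L.
DO = 8.74 − 1.894 = 6.846 mg/L.

DO ≈ 6.85 mg/L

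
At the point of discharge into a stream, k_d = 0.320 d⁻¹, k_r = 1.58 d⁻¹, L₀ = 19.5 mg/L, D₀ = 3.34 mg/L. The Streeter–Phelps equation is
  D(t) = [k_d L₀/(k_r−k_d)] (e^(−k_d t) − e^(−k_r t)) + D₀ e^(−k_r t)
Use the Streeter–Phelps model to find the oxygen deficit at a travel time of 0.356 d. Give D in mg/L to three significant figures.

k_d L₀/(k_r−k_d) = 0.320×19.5/(1.58−0.320) = 6.240/1.260 = 4.952 mg/L.
e^(−k_d t) = e^(−0.320×0.3560) = 0.8923; e^(−k_r t) = e^(−1.58×0.3560) = 0.5698.
D = 4.952 × (0.8923 − 0.5698) + 3.34 × 0.5698 = 1.597 + 1.903 = 3.500 mg/L.

D ≈ 3.50 mg/L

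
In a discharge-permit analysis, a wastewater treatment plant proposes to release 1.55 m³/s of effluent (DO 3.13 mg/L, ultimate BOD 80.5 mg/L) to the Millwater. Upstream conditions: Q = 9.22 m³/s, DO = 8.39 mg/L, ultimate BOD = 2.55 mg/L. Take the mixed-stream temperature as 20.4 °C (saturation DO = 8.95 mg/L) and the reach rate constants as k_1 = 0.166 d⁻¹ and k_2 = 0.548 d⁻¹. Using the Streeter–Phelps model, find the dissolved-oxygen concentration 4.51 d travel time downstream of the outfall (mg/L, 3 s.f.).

DO ≈ 6.51 mg/L

Mixed DO = (9.22×8.39 + 1.55×3.13)/(9.22+1.55) = 82.21/10.77 = 7.633 mg/L.
Mixed L₀ = (9.22×2.55 + 1.55×80.5)/(10.77) = 148.3/10.77 = 13.77 mg/L.
Initial deficit D₀ = C_s − DO₀ = 8.95 − 7.633 = 1.317 mg/L.
D(4.51) = [0.166×13.77/(0.548−0.166)](e^(−0.166×4.51) − e^(−0.548×4.51)) + 1.317 e^(−0.548×4.51)
= 5.983 × (0.4730 − 0.08446) + 1.317 × 0.08446 = 2.436 mg/L.
DO = 8.95 − 2.436 = 6.514 mg/L.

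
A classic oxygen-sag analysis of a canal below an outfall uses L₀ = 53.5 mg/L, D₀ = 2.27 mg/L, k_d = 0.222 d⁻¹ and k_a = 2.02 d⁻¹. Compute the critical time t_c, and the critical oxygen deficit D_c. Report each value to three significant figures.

t_c ≈ 0.994 d; D_c ≈ 4.72 mg/L

t_c = [1/(k_a−k_d)] ln[(k_a/k_d)(1 − D₀(k_a−k_d)/(k_d L₀))]
= [1/(2.02−0.222)] ln[(2.02/0.222)(1 − 2.27×1.798/(0.222×53.5))]
= (1/1.798) ln[9.099 × 0.6564] = 0.5562 × ln(5.972) = 0.5562 × 1.787 = 0.9940 d.
D_c = (k_d/k_a) L₀ e^(−k_d t_c) = (0.222/2.02) × 53.5 × e^(−0.222×0.9940) = 0.1099 × 53.5 × 0.8020 = 4.715 mg/L.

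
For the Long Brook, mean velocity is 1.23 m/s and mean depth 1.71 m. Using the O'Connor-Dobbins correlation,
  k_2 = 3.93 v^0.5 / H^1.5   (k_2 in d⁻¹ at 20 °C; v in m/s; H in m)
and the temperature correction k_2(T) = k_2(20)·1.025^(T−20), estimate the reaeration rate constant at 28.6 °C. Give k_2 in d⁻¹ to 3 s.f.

k_2(20) = 3.93 × 1.23^0.5 / 1.71^1.5 = 3.93 × 1.109 / 2.236 = 1.949 d⁻¹.
k_2(28.6) = 1.949 × 1.025^(28.6−20) = 1.949 × 1.237 = 2.410 d⁻¹.

k_2 ≈ 2.41 d⁻¹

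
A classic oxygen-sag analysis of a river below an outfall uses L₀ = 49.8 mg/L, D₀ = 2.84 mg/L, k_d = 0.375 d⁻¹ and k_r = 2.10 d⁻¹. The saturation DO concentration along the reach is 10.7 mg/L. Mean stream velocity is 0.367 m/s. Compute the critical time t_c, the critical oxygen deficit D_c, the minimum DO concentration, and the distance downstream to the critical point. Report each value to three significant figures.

t_c ≈ 0.822 d; D_c ≈ 6.53 mg/L; min DO ≈ 4.17 mg/L; x_c ≈ 26.1 km

With k_r/k_d = 5.600 and 1 − D₀(k_r−k_d)/(k_d L₀) = 0.7377,
t_c = ln(5.600 × 0.7377) / (2.10 − 0.375) = ln(4.131) / 1.725 = 1.419/1.725 = 0.8223 d.
L(t_c) = L₀ e^(−k_d t_c) = 49.8 × 0.7346 = 36.59 mg/L, and at the critical point k_r D_c = k_d L, so D_c = (0.375/2.10) × 36.59 = 6.533 mg/L.
Minimum DO = C_s − D_c = 10.7 − 6.533 = 4.167 mg/L.
x_c = v t_c = 0.367 m/s × 0.8223 d × 86400 s/d = 26070 m ≈ 26.1 km.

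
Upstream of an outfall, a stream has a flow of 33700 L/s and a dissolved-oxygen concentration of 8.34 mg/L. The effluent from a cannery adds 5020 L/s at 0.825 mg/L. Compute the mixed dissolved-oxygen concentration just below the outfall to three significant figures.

7.37 mg/L

Flow-weighted mixing: C = (Q_r C_r + Q_w C_w)/(Q_r + Q_w)
= (33700×8.34 + 5020×0.825)/(33700 + 5020) = 285200/38720 = 7.366 mg/L.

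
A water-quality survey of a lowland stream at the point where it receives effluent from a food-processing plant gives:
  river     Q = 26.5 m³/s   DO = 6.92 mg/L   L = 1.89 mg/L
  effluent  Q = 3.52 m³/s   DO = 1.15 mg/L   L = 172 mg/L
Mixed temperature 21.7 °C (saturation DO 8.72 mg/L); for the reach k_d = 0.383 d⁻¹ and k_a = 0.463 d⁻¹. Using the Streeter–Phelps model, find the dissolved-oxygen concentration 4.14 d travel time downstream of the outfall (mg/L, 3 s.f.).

Mixed DO = (26.5×6.92 + 3.52×1.15)/(26.5+3.52) = 187.4/30.02 = 6.243 mg/L.
Mixed L₀ = (26.5×1.89 + 3.52×172)/(30.02) = 655.5/30.02 = 21.84 mg/L.
Initial deficit D₀ = C_s − DO₀ = 8.72 − 6.243 = 2.477 mg/L.
D(4.14) = [0.383×21.84/(0.463−0.383)](e^(−0.383×4.14) − e^(−0.463×4.14)) + 2.477 e^(−0.463×4.14)
= 104.5 × (0.2048 − 0.1471) + 2.477 × 0.1471 = 6.401 mg/L.
DO = 8.72 − 6.401 = 2.319 mg/L.

DO ≈ 2.32 mg/L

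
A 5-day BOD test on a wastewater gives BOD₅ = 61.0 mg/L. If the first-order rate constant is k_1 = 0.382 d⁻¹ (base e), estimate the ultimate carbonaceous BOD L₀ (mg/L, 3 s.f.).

BOD₅ = L₀(1 − e^(−5k_1)) ⇒ L₀ = BOD₅ / (1 − e^(−5×0.382))
= 61.0 / (1 − 0.1481) = 61.0 / 0.8519 = 71.60 mg/L.

L₀ ≈ 71.6 mg/L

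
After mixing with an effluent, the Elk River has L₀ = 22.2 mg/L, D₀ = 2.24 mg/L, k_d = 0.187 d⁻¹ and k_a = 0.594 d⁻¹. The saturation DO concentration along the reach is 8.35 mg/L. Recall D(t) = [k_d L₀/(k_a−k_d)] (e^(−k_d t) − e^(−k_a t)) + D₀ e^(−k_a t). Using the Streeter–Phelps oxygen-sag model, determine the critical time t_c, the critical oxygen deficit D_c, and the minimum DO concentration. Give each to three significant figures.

t_c ≈ 2.23 d; D_c ≈ 4.61 mg/L; min DO ≈ 3.74 mg/L

t_c = [1/(k_a−k_d)] ln[(k_a/k_d)(1 − D₀(k_a−k_d)/(k_d L₀))]
= [1/(0.594−0.187)] ln[(0.594/0.187)(1 − 2.24×0.4070/(0.187×22.2))]
= (1/0.4070) ln[3.176 × 0.7804] = 2.457 × ln(2.479) = 2.457 × 0.9078 = 2.230 d.
L(t_c) = L₀ e^(−k_d t_c) = 22.2 × 0.6590 = 14.63 mg/L, and at the critical point k_a D_c = k_d L, so D_c = (0.187/0.594) × 14.63 = 4.605 mg/L.
Minimum DO = C_s − D_c = 8.35 − 4.605 = 3.745 mg/L.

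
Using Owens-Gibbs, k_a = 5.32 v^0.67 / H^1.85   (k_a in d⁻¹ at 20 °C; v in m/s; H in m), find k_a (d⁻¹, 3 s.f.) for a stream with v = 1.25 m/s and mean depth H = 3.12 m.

k_a ≈ 0.753 d⁻¹

k_a = 5.32 × 1.25^0.67 / 3.12^1.85 = 5.32 × 1.161 / 8.207 = 0.7528 d⁻¹.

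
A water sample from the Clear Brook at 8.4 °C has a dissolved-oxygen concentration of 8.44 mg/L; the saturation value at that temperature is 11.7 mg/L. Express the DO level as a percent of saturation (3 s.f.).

72.1 % saturation

% saturation = C/C_s × 100 = 8.44/11.7 × 100 = 72.1 %.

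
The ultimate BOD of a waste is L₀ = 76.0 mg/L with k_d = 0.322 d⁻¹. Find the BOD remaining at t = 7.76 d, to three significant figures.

L_t = L₀ e^(−k_d t) = 76.0 × e^(−0.322×7.76) = 76.0 × 0.08219 = 6.246 mg/L.

L ≈ 6.25 mg/L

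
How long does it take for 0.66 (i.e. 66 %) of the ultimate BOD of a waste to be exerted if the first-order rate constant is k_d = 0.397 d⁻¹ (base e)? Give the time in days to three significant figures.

t ≈ 2.72 d

y/L₀ = 1 − e^(−k_d t) = 0.66 ⇒ e^(−k_d t) = 0.340
t = −ln(0.340) / 0.397 = 1.079 / 0.397 = 2.717 d.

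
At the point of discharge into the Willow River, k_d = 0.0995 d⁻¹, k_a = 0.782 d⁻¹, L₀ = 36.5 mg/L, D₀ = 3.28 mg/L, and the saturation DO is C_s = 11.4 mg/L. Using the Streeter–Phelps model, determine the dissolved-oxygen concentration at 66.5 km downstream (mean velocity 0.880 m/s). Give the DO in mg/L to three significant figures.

Travel time t = x/v = 66.5 km / (0.880 m/s) = 66500 m / 0.880 m/s = 75570 s = 0.8746 d.
k_d L₀/(k_a−k_d) = 0.0995×36.5/(0.782−0.0995) = 3.632/0.6825 = 5.321 mg/L.
e^(−k_d t) = e^(−0.0995×0.8746) = 0.9167; e^(−k_a t) = e^(−0.782×0.8746) = 0.5046.
D = 5.321 × (0.9167 − 0.5046) + 3.28 × 0.5046 = 2.193 + 1.655 = 3.848 mg/L.
DO = C_s − D = 11.4 − 3.848 = 7.552 mg/L.

DO ≈ 7.55 mg/L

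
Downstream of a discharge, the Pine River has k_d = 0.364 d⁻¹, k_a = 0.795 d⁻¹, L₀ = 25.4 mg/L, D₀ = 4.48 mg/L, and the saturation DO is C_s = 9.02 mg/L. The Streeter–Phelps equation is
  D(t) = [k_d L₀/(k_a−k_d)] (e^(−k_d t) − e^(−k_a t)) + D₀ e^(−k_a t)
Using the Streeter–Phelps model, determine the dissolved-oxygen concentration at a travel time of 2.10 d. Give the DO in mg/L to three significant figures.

k_d L₀/(k_a−k_d) = 0.364×25.4/(0.795−0.364) = 9.246/0.4310 = 21.45 mg/L.
e^(−k_d t) = e^(−0.364×2.100) = 0.4656; e^(−k_a t) = e^(−0.795×2.100) = 0.1883.
D = 21.45 × (0.4656 − 0.1883) + 4.48 × 0.1883 = 5.948 + 0.8438 = 6.792 mg/L.
DO = C_s − D = 9.02 − 6.792 = 2.228 mg/L.

DO ≈ 2.23 mg/L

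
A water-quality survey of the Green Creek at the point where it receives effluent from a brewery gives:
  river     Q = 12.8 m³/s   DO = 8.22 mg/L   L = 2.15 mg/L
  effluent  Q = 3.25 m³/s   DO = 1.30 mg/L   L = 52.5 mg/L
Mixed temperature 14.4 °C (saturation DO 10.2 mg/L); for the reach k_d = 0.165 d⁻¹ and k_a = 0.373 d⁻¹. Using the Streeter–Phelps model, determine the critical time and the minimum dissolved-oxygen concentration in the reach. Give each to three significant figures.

t_c ≈ 1.89 d; minimum DO ≈ 6.20 mg/L

Mixed DO = (12.8×8.22 + 3.25×1.30)/(12.8+3.25) = 109.4/16.05 = 6.819 mg/L.
Mixed L₀ = (12.8×2.15 + 3.25×52.5)/(16.05) = 198.1/16.05 = 12.35 mg/L.
Initial deficit D₀ = C_s − DO₀ = 10.2 − 6.819 = 3.381 mg/L.
t_c = (1/0.2080) ln[(0.373/0.165)(1 − 3.381×0.2080/(0.165×12.35))] = 4.808 × ln(1.480) = 1.885 d.
D_c = (0.165/0.373) × 12.35 × e^(−0.165×1.885) = 0.4424 × 12.35 × 0.7327 = 4.001 mg/L.
Minimum DO = 10.2 − 4.001 = 6.199 mg/L.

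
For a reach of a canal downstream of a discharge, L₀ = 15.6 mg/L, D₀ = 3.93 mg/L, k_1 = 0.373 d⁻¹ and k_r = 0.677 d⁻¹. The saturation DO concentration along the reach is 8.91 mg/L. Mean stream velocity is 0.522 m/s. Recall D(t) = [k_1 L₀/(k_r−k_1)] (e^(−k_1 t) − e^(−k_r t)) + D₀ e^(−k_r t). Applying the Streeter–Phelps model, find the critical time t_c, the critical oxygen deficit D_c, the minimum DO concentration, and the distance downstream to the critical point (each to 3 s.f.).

t_c ≈ 1.20 d; D_c ≈ 5.48 mg/L; min DO ≈ 3.43 mg/L; x_c ≈ 54.3 km

t_c = [1/(k_r−k_1)] ln[(k_r/k_1)(1 − D₀(k_r−k_1)/(k_1 L₀))]
= [1/(0.677−0.373)] ln[(0.677/0.373)(1 − 3.93×0.3040/(0.373×15.6))]
= (1/0.3040) ln[1.815 × 0.7947] = 3.289 × ln(1.442) = 3.289 × 0.3663 = 1.205 d.
D_c = (k_1/k_r) L₀ e^(−k_1 t_c) = (0.373/0.677) × 15.6 × e^(−0.373×1.205) = 0.5510 × 15.6 × 0.6380 = 5.484 mg/L.
Minimum DO = C_s − D_c = 8.91 − 5.484 = 3.426 mg/L.
x_c = v t_c = 0.522 m/s × 1.205 d × 86400 s/d = 54340 m ≈ 54.3 km.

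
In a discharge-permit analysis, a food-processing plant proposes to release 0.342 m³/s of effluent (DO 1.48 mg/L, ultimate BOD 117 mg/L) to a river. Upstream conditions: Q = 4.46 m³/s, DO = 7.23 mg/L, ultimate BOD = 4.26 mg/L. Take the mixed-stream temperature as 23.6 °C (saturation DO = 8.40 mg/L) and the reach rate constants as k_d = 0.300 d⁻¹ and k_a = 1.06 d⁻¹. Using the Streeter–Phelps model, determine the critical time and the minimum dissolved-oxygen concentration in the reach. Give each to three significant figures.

t_c ≈ 1.14 d; minimum DO ≈ 5.93 mg/L

Mixed DO = (4.46×7.23 + 0.342×1.48)/(4.46+0.342) = 32.75/4.802 = 6.820 mg/L.
Mixed L₀ = (4.46×4.26 + 0.342×117)/(4.802) = 59.01/4.802 = 12.29 mg/L.
Initial deficit D₀ = C_s − DO₀ = 8.40 − 6.820 = 1.580 mg/L.
t_c = (1/0.7600) ln[(1.06/0.300)(1 − 1.580×0.7600/(0.300×12.29))] = 1.316 × ln(2.383) = 1.143 d.
D_c = (0.300/1.06) × 12.29 × e^(−0.300×1.143) = 0.2830 × 12.29 × 0.7098 = 2.469 mg/L.
Minimum DO = 8.40 − 2.469 = 5.931 mg/L.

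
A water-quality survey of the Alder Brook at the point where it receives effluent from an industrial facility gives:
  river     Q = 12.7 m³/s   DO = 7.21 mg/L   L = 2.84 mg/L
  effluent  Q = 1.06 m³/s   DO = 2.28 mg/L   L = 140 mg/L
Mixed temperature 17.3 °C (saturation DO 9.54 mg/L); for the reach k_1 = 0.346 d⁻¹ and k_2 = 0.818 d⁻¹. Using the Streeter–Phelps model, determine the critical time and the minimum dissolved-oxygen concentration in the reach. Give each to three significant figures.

t_c ≈ 1.14 d; minimum DO ≈ 5.72 mg/L

Mixed DO = (12.7×7.21 + 1.06×2.28)/(12.7+1.06) = 93.98/13.76 = 6.830 mg/L.
Mixed L₀ = (12.7×2.84 + 1.06×140)/(13.76) = 184.5/13.76 = 13.41 mg/L.
Initial deficit D₀ = C_s − DO₀ = 9.54 − 6.830 = 2.710 mg/L.
t_c = (1/0.4720) ln[(0.818/0.346)(1 − 2.710×0.4720/(0.346×13.41))] = 2.119 × ln(1.712) = 1.139 d.
D_c = (0.346/0.818) × 13.41 × e^(−0.346×1.139) = 0.4230 × 13.41 × 0.6742 = 3.823 mg/L.
Minimum DO = 9.54 − 3.823 = 5.717 mg/L.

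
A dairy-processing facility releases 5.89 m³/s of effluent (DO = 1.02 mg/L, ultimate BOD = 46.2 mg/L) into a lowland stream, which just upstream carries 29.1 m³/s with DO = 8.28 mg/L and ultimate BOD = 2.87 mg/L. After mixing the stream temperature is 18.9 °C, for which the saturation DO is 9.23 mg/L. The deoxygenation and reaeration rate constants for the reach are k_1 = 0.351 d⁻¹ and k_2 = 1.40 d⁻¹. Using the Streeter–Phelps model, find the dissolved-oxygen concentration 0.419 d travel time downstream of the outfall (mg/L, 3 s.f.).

Mixed DO = (29.1×8.28 + 5.89×1.02)/(29.1+5.89) = 247.0/34.99 = 7.058 mg/L.
Mixed L₀ = (29.1×2.87 + 5.89×46.2)/(34.99) = 355.6/34.99 = 10.16 mg/L.
Initial deficit D₀ = C_s − DO₀ = 9.23 − 7.058 = 2.172 mg/L.
D(0.419) = [0.351×10.16/(1.40−0.351)](e^(−0.351×0.419) − e^(−1.40×0.419)) + 2.172 e^(−1.40×0.419)
= 3.401 × (0.8632 − 0.5562) + 2.172 × 0.5562 = 2.252 mg/L.
DO = 9.23 − 2.252 = 6.978 mg/L.

DO ≈ 6.98 mg/L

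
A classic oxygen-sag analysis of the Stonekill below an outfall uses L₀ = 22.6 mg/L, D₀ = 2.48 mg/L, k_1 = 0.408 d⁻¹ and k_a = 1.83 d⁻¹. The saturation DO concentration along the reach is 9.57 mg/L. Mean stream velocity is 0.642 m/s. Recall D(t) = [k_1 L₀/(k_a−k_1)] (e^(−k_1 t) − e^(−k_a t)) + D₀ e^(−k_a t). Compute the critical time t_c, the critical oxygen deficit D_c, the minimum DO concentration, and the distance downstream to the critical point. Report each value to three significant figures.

t_c ≈ 0.716 d; D_c ≈ 3.76 mg/L; min DO ≈ 5.81 mg/L; x_c ≈ 39.7 km

At the critical point dD/dt = 0, so k_1 L₀ e^(−k_1 t) = k_a D. Substituting D(t) from the Streeter–Phelps equation and solving for t gives
t_c = ln[(k_a/k_1)(1 − D₀(k_a−k_1)/(k_1 L₀))] / (k_a−k_1).
Here k_a−k_1 = 1.422 d⁻¹ and 1 − D₀(k_a−k_1)/(k_1 L₀) = 1 − 2.48×1.422/(0.408×22.6) = 0.6175, so
t_c = ln(4.485 × 0.6175) / 1.422 = 1.019 / 1.422 = 0.7165 d.
D_c = (k_1/k_a) L₀ e^(−k_1 t_c) = (0.408/1.83) × 22.6 × e^(−0.408×0.7165) = 0.2230 × 22.6 × 0.7465 = 3.762 mg/L.
Minimum DO = C_s − D_c = 9.57 − 3.762 = 5.808 mg/L.
x_c = v t_c = 0.642 m/s × 0.7165 d × 86400 s/d = 39740 m ≈ 39.7 km.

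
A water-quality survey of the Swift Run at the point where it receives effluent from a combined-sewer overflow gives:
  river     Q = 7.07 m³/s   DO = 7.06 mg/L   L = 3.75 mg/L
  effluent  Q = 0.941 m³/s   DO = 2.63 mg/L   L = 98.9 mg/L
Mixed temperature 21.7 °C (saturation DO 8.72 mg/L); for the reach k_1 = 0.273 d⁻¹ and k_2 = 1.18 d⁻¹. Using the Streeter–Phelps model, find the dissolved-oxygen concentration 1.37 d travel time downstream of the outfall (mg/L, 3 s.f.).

DO ≈ 6.09 mg/L

Mixed DO = (7.07×7.06 + 0.941×2.63)/(7.07+0.941) = 52.39/8.011 = 6.540 mg/L.
Mixed L₀ = (7.07×3.75 + 0.941×98.9)/(8.011) = 119.6/8.011 = 14.93 mg/L.
Initial deficit D₀ = C_s − DO₀ = 8.72 − 6.540 = 2.180 mg/L.
D(1.37) = [0.273×14.93/(1.18−0.273)](e^(−0.273×1.37) − e^(−1.18×1.37)) + 2.180 e^(−1.18×1.37)
= 4.493 × (0.6880 − 0.1986) + 2.180 × 0.1986 = 2.632 mg/L.
DO = 8.72 − 2.632 = 6.088 mg/L.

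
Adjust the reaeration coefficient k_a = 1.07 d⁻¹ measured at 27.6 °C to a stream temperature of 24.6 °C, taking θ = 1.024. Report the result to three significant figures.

k_a(T₂) = k_a(T₁) · θ^(T₂−T₁) = 1.07 × 1.024^(24.6−27.6)
= 1.07 × 1.024^-3.00 = 1.07 × 0.9313 = 0.9965 d⁻¹.

k_a ≈ 0.997 d⁻¹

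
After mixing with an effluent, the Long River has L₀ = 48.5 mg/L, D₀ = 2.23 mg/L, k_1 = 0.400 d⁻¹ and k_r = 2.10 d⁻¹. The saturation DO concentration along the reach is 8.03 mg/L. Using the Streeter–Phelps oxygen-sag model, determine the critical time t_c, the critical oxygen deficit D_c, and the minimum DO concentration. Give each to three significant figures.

t_c = [1/(k_r−k_1)] ln[(k_r/k_1)(1 − D₀(k_r−k_1)/(k_1 L₀))]
= [1/(2.10−0.400)] ln[(2.10/0.400)(1 − 2.23×1.700/(0.400×48.5))]
= (1/1.700) ln[5.250 × 0.8046] = 0.5882 × ln(4.224) = 0.5882 × 1.441 = 0.8475 d.
L(t_c) = L₀ e^(−k_1 t_c) = 48.5 × 0.7125 = 34.55 mg/L, and at the critical point k_r D_c = k_1 L, so D_c = (0.400/2.10) × 34.55 = 6.582 mg/L.
Minimum DO = C_s − D_c = 8.03 − 6.582 = 1.448 mg/L.

t_c ≈ 0.848 d; D_c ≈ 6.58 mg/L; min DO ≈ 1.45 mg/L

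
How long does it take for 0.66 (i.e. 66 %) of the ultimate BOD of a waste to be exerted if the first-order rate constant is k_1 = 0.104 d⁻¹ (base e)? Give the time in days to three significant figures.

y/L₀ = 1 − e^(−k_1 t) = 0.66 ⇒ e^(−k_1 t) = 0.340
t = −ln(0.340) / 0.104 = 1.079 / 0.104 = 10.37 d.

t ≈ 10.4 d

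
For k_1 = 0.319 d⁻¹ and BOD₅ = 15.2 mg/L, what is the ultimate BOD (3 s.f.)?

BOD₅ = L₀(1 − e^(−5k_1)) ⇒ L₀ = BOD₅ / (1 − e^(−5×0.319))
= 15.2 / (1 − 0.2029) = 15.2 / 0.7971 = 19.07 mg/L.

L₀ ≈ 19.1 mg/L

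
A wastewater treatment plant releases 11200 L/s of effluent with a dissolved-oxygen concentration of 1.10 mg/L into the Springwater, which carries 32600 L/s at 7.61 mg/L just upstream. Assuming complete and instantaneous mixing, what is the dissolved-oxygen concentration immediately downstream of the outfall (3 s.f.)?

Flow-weighted mixing: C = (Q_r C_r + Q_w C_w)/(Q_r + Q_w)
= (32600×7.61 + 11200×1.10)/(32600 + 11200) = 260400/43800 = 5.945 mg/L.

5.95 mg/L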